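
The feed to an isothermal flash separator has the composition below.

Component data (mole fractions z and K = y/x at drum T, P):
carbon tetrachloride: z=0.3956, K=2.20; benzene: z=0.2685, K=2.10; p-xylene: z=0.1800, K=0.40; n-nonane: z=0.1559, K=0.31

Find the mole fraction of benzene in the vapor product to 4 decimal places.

Material balance + equilibrium reduce to Σ zᵢ(Kᵢ−1)/(1+β(Kᵢ−1)) = 0.
Feasibility: ΣzᵢKᵢ = 1.5545, Σzᵢ/Kᵢ = 1.2606 — both > 1, two phases present.
Newton–Raphson from β = 0.49:
  β = 0.4900: g = 0.17536, g' = -0.6625 → β = 0.7547
  β = 0.7547: g = -0.01133, g' = -0.7934 → β = 0.7404
  β = 0.7404: g = -0.00011, g' = -0.7785 → β = 0.7403
Converged at β = 0.7403.
Compositions from xᵢ = zᵢ/(1+β(Kᵢ−1)), yᵢ = Kᵢxᵢ:
  carbon tetrachloride: x = 0.2095, y = 0.4609
  benzene: x = 0.1480, y = 0.3108
  p-xylene: x = 0.3238, y = 0.1295
  n-nonane: x = 0.3187, y = 0.0988

y_benzene = 0.3108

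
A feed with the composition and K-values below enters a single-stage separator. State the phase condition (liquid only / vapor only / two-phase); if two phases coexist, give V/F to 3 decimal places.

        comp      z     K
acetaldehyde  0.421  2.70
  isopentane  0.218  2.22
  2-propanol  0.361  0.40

ΣzᵢKᵢ = 1.765; Σzᵢ/Kᵢ = 1.157.
Both exceed 1, so a two-phase solution exists.
Let ψ = V/F and solve Σ zᵢ(Kᵢ−1)/(1+ψ(Kᵢ−1)) = 0.
Newton iteration, ψ⁰ = 0.5:
  ψ = 0.500: g = 0.2426, g' = -0.746 → ψ = 0.825
  ψ = 0.825: g = 0.0013, g' = -0.801 → ψ = 0.827
Converged at ψ = 0.827.

two-phase, V/F = 0.827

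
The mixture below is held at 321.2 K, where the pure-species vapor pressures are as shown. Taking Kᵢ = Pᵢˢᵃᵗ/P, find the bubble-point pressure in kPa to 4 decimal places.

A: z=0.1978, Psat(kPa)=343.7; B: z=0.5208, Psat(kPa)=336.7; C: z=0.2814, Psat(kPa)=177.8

Pbub = 293.3701 kPa

At the bubble point ψ → 0, so ΣzᵢKᵢ = 1 with Kᵢ = Pᵢˢᵃᵗ/P ⇒ P = ΣzᵢPᵢˢᵃᵗ.
P = 0.1978·343.7 + 0.5208·336.7 + 0.2814·177.8 = 293.3701 kPa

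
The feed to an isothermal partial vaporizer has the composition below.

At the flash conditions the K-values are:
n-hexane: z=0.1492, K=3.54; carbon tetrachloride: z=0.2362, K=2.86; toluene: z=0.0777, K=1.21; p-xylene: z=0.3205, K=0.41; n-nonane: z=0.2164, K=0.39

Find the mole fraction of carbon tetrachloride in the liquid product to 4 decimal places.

x_carbon tetrachloride = 0.1299

Rachford–Rice: g(β) = Σ zᵢ(Kᵢ−1)/(1+β(Kᵢ−1)) = 0.
g(0) = ΣzᵢKᵢ − 1 = 0.5135 and g(1) = 1 − Σzᵢ/Kᵢ = -0.5255, so a root lies in (0, 1).
Iterate (Newton) starting at β = 0.68:
  β = 0.6800: g = -0.19414, g' = -0.8376 → β = 0.4482
  β = 0.4482: g = -0.00705, g' = -0.8151 → β = 0.4396
Converged at β = 0.4396.
Compositions from xᵢ = zᵢ/(1+β(Kᵢ−1)), yᵢ = Kᵢxᵢ:
  n-hexane: x = 0.0705, y = 0.2495
  carbon tetrachloride: x = 0.1299, y = 0.3716
  toluene: x = 0.0711, y = 0.0861
  p-xylene: x = 0.4327, y = 0.1774
  n-nonane: x = 0.2957, y = 0.1153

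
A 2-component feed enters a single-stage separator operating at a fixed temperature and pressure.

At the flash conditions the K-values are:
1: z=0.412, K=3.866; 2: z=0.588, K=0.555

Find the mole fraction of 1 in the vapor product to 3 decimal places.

y_1 = 0.520

Let β = V/F and solve Σ zᵢ(Kᵢ−1)/(1+β(Kᵢ−1)) = 0.
g(0) = ΣzᵢKᵢ − 1 = 0.919 and g(1) = 1 − Σzᵢ/Kᵢ = -0.166, so a root lies in (0, 1).
Newton–Raphson from β = 0.53:
  β = 0.530: g = 0.1263, g' = -0.733 → β = 0.702
  β = 0.702: g = 0.0112, g' = -0.619 → β = 0.721
Converged at β = 0.721.
Compositions from xᵢ = zᵢ/(1+β(Kᵢ−1)), yᵢ = Kᵢxᵢ:
  1: x = 0.134, y = 0.520
  2: x = 0.866, y = 0.480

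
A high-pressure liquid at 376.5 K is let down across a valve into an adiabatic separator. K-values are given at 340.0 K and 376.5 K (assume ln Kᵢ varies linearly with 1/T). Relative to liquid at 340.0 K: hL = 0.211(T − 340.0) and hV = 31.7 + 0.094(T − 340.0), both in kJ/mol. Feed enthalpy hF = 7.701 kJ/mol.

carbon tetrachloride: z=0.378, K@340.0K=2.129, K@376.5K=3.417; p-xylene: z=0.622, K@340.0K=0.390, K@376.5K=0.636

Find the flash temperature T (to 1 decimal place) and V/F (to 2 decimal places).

T = 346.9 K, V/F = 0.20

Adiabatic flash: solve Rachford–Rice at each trial T, then check hF = ψ·hV(T) + (1−ψ)·hL(T).
  T = 340.0 K: K = (2.129, 0.390), RR gives ψ = 0.069, H_out = 2.179 kJ/mol
  T = 376.5 K: K = (3.417, 0.636), RR gives ψ = 0.781, H_out = 29.127 kJ/mol
  T = 358.2 K: K = (2.728, 0.504), RR gives ψ = 0.402, H_out = 15.730 kJ/mol
  T = 349.1 K: K = (2.418, 0.445), RR gives ψ = 0.242, H_out = 9.338 kJ/mol
  T = 344.6 K: K = (2.272, 0.417), RR gives ψ = 0.160, H_out = 5.947 kJ/mol
  T = 346.9 K: K = (2.346, 0.431), RR gives ψ = 0.202, H_out = 7.709 kJ/mol
Linear interpolation between T = 344.6 (H_out = 5.947) and T = 346.9 (H_out = 7.709) on hF = 7.701 gives T ≈ 346.9 K, at which ψ = 0.20.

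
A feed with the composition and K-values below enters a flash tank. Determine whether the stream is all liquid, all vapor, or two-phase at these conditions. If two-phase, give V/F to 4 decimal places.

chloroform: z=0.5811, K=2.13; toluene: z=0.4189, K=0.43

two-phase, V/F = 0.6488

ΣzᵢKᵢ = 1.4179; Σzᵢ/Kᵢ = 1.2470.
Both exceed 1, so a two-phase solution exists.
Rachford–Rice: g(ψ) = Σ zᵢ(Kᵢ−1)/(1+ψ(Kᵢ−1)) = 0.
Binary case is linear: z₁(K₁−1)(1+ψ(K₂−1)) + z₂(K₂−1)(1+ψ(K₁−1)) = 0
⇒ ψ = [z₁(K₁−1)+z₂(K₂−1)] / [−(K₁−1)(K₂−1)] = 0.41787/0.64410 = 0.6488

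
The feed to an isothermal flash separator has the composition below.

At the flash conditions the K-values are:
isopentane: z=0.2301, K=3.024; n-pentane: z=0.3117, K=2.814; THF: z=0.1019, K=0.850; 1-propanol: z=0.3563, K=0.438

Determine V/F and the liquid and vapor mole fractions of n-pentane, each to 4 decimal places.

Material balance + equilibrium reduce to Σ zᵢ(Kᵢ−1)/(1+V/F(Kᵢ−1)) = 0.
Check two-phase: ΣzᵢKᵢ = 1.8156 > 1 and Σzᵢ/Kᵢ = 1.1202 > 1, so g(0) = 0.8156 > 0 and g(1) = -0.1202 < 0.
Newton–Raphson from V/F = 0.51:
  V/F = 0.5100: g = 0.22563, g' = -0.7288 → V/F = 0.8196
  V/F = 0.8196: g = 0.01387, g' = -0.6890 → V/F = 0.8397
  V/F = 0.8397: g = -0.00008, g' = -0.6970 → V/F = 0.8396
Converged at V/F = 0.8396.
Compositions from xᵢ = zᵢ/(1+V/F(Kᵢ−1)), yᵢ = Kᵢxᵢ:
  isopentane: x = 0.0852, y = 0.2578
  n-pentane: x = 0.1235, y = 0.3476
  THF: x = 0.1166, y = 0.0991
  1-propanol: x = 0.6746, y = 0.2955

V/F = 0.8396, x_n-pentane = 0.1235, y_n-pentane = 0.3476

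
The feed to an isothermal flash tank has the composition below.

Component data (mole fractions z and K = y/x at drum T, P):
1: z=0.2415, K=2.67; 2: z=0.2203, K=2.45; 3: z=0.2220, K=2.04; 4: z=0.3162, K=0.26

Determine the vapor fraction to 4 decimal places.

ψ = 0.6932

Material balance + equilibrium reduce to Σ zᵢ(Kᵢ−1)/(1+ψ(Kᵢ−1)) = 0.
g(0) = ΣzᵢKᵢ − 1 = 0.7196 and g(1) = 1 − Σzᵢ/Kᵢ = -0.5053, so a root lies in (0, 1).
Iterate (Newton) starting at ψ = 0.5:
  ψ = 0.5000: g = 0.18545, g' = -0.8959 → ψ = 0.7070
  ψ = 0.7070: g = -0.01500, g' = -1.0959 → ψ = 0.6933
  ψ = 0.6933: g = -0.00017, g' = -1.0711 → ψ = 0.6932
Converged at ψ = 0.6932.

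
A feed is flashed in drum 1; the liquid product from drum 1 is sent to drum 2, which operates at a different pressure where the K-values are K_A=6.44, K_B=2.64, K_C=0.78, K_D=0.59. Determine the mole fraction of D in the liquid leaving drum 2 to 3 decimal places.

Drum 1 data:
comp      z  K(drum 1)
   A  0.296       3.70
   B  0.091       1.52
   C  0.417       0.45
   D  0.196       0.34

Drum 1:
Newton iteration, ψ₁⁰ = 0.5:
  ψ₁ = 0.500: g = -0.1318, g' = -0.836 → ψ₁ = 0.342
  ψ₁ = 0.342: g = 0.0057, g' = -0.934 → ψ₁ = 0.349
Converged at ψ₁ = 0.349.
Drum-1 compositions:
  A: x = 0.152, y = 0.564
  B: x = 0.077, y = 0.117
  C: x = 0.516, y = 0.232
  D: x = 0.255, y = 0.087
Drum-2 feed = drum-1 liquid: z₂ = (0.1525, 0.0770, 0.5159, 0.2546).
Drum 2:
Newton–Raphson from ψ₂ = 0.5:
  ψ₂ = 0.500: g = 0.0336, g' = -0.488 → ψ₂ = 0.569
  ψ₂ = 0.569: g = 0.0021, g' = -0.430 → ψ₂ = 0.574
Converged at ψ₂ = 0.574.
  A: x = 0.037, y = 0.238
  B: x = 0.040, y = 0.105
  C: x = 0.590, y = 0.461
  D: x = 0.333, y = 0.196

x_D (drum 2) = 0.333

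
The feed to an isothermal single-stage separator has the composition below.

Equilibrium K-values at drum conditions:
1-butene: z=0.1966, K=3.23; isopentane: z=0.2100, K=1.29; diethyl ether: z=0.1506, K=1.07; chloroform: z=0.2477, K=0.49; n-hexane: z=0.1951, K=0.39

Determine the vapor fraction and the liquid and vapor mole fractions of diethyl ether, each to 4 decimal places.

Material balance + equilibrium reduce to Σ zᵢ(Kᵢ−1)/(1+ψ(Kᵢ−1)) = 0.
Check two-phase: ΣzᵢKᵢ = 1.2645 > 1 and Σzᵢ/Kᵢ = 1.3702 > 1, so g(0) = 0.2645 > 0 and g(1) = -0.3702 < 0.
Iterate (Newton) starting at ψ = 0.5:
  ψ = 0.5000: g = -0.07014, g' = -0.4991 → ψ = 0.3595
  ψ = 0.3595: g = 0.00166, g' = -0.5321 → ψ = 0.3626
Converged at ψ = 0.3626.
Compositions from xᵢ = zᵢ/(1+ψ(Kᵢ−1)), yᵢ = Kᵢxᵢ:
  1-butene: x = 0.1087, y = 0.3511
  isopentane: x = 0.1900, y = 0.2451
  diethyl ether: x = 0.1469, y = 0.1572
  chloroform: x = 0.3039, y = 0.1489
  n-hexane: x = 0.2505, y = 0.0977

ψ = 0.3626, x_diethyl ether = 0.1469, y_diethyl ether = 0.1572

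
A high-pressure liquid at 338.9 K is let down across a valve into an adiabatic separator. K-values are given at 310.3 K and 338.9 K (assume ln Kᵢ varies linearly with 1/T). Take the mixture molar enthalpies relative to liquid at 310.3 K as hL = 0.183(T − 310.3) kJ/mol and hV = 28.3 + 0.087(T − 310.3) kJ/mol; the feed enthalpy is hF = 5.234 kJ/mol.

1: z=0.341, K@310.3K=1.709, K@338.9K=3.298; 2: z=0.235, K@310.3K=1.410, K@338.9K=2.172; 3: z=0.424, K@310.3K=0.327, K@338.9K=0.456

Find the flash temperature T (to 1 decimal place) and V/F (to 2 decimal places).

Adiabatic flash: solve Rachford–Rice at each trial T, then check hF = ψ·hV(T) + (1−ψ)·hL(T).
  T = 310.3 K: K = (1.709, 1.410, 0.327), RR gives ψ = 0.130, H_out = 3.688 kJ/mol
  T = 338.9 K: K = (3.298, 2.172, 0.456), RR gives ψ = 0.814, H_out = 26.034 kJ/mol
  T = 324.6 K: K = (2.409, 1.767, 0.389), RR gives ψ = 0.561, H_out = 17.728 kJ/mol
  T = 317.5 K: K = (2.039, 1.584, 0.358), RR gives ψ = 0.391, H_out = 12.107 kJ/mol
  T = 313.9 K: K = (1.869, 1.495, 0.342), RR gives ψ = 0.277, H_out = 8.403 kJ/mol
  T = 312.1 K: K = (1.788, 1.452, 0.335), RR gives ψ = 0.209, H_out = 6.205 kJ/mol
Linear interpolation between T = 310.3 (H_out = 3.688) and T = 312.1 (H_out = 6.205) on hF = 5.234 gives T ≈ 311.4 K, at which ψ = 0.18.

T = 311.4 K, V/F = 0.18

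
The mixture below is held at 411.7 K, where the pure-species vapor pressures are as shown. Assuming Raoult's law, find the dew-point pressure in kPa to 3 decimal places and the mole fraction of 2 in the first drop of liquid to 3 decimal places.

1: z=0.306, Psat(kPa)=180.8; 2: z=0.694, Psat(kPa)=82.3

At the dew point ψ → 1, so Σzᵢ/Kᵢ = 1 with Kᵢ = Pᵢˢᵃᵗ/P ⇒ 1/P = Σzᵢ/Pᵢˢᵃᵗ.
1/P = 0.306/180.8 + 0.694/82.3 = 0.010125 ⇒ P = 98.765 kPa
xᵢ = zᵢP/Pᵢˢᵃᵗ ⇒ x_2 = 0.694·98.765/82.3 = 0.833

Pdew = 98.765 kPa, x_2 = 0.833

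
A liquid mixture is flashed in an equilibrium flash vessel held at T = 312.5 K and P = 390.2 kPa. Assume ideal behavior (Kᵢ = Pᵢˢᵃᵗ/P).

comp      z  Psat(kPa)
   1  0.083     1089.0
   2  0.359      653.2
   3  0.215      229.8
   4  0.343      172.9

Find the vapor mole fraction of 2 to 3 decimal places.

Raoult's law: Kᵢ = Pᵢˢᵃᵗ/P = Pᵢˢᵃᵗ/390.2.
  K_1 = 1089.0/390.2 = 2.79088, K_2 = 653.2/390.2 = 1.67401, K_3 = 229.8/390.2 = 0.58893, K_4 = 172.9/390.2 = 0.44311
Newton–Raphson from ψ = 0.36:
  ψ = 0.360: g = -0.0575, g' = -0.420 → ψ = 0.223
  ψ = 0.223: g = 0.0011, g' = -0.442 → ψ = 0.226
Converged at ψ = 0.226.
Compositions from xᵢ = zᵢ/(1+ψ(Kᵢ−1)), yᵢ = Kᵢxᵢ:
  1: x = 0.059, y = 0.165
  2: x = 0.312, y = 0.522
  3: x = 0.237, y = 0.140
  4: x = 0.392, y = 0.174

y_2 = 0.522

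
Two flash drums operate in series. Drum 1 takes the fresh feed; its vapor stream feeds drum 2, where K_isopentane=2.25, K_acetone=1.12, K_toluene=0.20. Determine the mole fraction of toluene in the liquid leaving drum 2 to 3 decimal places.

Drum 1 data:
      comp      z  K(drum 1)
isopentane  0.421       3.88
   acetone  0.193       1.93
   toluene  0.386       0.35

x_toluene (drum 2) = 0.497

Drum 1:
Newton iteration, ψ₁⁰ = 0.5:
  ψ₁ = 0.500: g = 0.2477, g' = -1.022 → ψ₁ = 0.742
  ψ₁ = 0.742: g = 0.0077, g' = -1.022 → ψ₁ = 0.750
Converged at ψ₁ = 0.750.
Drum-1 compositions:
  isopentane: x = 0.133, y = 0.517
  acetone: x = 0.114, y = 0.219
  toluene: x = 0.753, y = 0.264
Drum-2 feed = drum-1 vapor: z₂ = (0.5170, 0.2194, 0.2636).
Drum 2:
Let ψ₂ = V/F and solve Σ zᵢ(Kᵢ−1)/(1+ψ₂(Kᵢ−1)) = 0.
g(0) = ΣzᵢKᵢ − 1 = 0.462 and g(1) = 1 − Σzᵢ/Kᵢ = -0.744, so a root lies in (0, 1).
Iterate (Newton) starting at ψ₂ = 0.5:
  ψ₂ = 0.500: g = 0.0711, g' = -0.777 → ψ₂ = 0.591
  ψ₂ = 0.591: g = -0.0041, g' = -0.878 → ψ₂ = 0.587
Converged at ψ₂ = 0.587.
  isopentane: x = 0.298, y = 0.671
  acetone: x = 0.205, y = 0.230
  toluene: x = 0.497, y = 0.099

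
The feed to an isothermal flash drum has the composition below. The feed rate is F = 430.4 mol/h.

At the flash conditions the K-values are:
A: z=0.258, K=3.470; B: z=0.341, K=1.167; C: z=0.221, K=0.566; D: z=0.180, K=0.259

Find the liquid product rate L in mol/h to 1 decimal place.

Let ψ = V/F and solve Σ zᵢ(Kᵢ−1)/(1+ψ(Kᵢ−1)) = 0.
Check two-phase: ΣzᵢKᵢ = 1.465 > 1 and Σzᵢ/Kᵢ = 1.452 > 1, so g(0) = 0.465 > 0 and g(1) = -0.452 < 0.
Newton iteration, ψ⁰ = 0.5:
  ψ = 0.500: g = 0.0033, g' = -0.641 → ψ = 0.505
Converged at ψ = 0.505.
Then V = ψ·F = 0.5052·430.4 = 217.4 mol/h and L = F − V = 213.0 mol/h.

L = 213.0 mol/h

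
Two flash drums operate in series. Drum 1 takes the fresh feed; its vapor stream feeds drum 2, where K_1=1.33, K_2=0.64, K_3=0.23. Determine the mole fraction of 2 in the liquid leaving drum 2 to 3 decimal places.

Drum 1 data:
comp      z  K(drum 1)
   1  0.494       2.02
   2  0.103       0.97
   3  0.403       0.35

Drum 1:
Let ψ₁ = V/F and solve Σ zᵢ(Kᵢ−1)/(1+ψ₁(Kᵢ−1)) = 0.
Check two-phase: ΣzᵢKᵢ = 1.239 > 1 and Σzᵢ/Kᵢ = 1.502 > 1, so g(0) = 0.239 > 0 and g(1) = -0.502 < 0.
Iterate (Newton) starting at ψ₁ = 0.39:
  ψ₁ = 0.390: g = 0.0064, g' = -0.569 → ψ₁ = 0.401
Converged at ψ₁ = 0.401.
Drum-1 compositions:
  1: x = 0.351, y = 0.708
  2: x = 0.104, y = 0.101
  3: x = 0.545, y = 0.191
Drum-2 feed = drum-1 vapor: z₂ = (0.7080, 0.1011, 0.1908).
Drum 2:
Let ψ₂ = V/F and solve Σ zᵢ(Kᵢ−1)/(1+ψ₂(Kᵢ−1)) = 0.
Check two-phase: ΣzᵢKᵢ = 1.050 > 1 and Σzᵢ/Kᵢ = 1.520 > 1, so g(0) = 0.050 > 0 and g(1) = -0.520 < 0.
Iterate (Newton) starting at ψ₂ = 0.5:
  ψ₂ = 0.500: g = -0.0828, g' = -0.375 → ψ₂ = 0.280
  ψ₂ = 0.280: g = -0.0138, g' = -0.265 → ψ₂ = 0.227
  ψ₂ = 0.227: g = -0.0004, g' = -0.249 → ψ₂ = 0.226
Converged at ψ₂ = 0.226.
  1: x = 0.659, y = 0.876
  2: x = 0.110, y = 0.070
  3: x = 0.231, y = 0.053

x_2 (drum 2) = 0.110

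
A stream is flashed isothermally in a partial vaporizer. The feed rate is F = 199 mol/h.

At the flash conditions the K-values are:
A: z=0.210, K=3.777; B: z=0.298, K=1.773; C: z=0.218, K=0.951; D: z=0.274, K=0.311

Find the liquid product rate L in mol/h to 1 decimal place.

Let β = V/F and solve Σ zᵢ(Kᵢ−1)/(1+β(Kᵢ−1)) = 0.
Feasibility: ΣzᵢKᵢ = 1.614, Σzᵢ/Kᵢ = 1.334 — both > 1, two phases present.
Newton–Raphson from β = 0.5:
  β = 0.500: g = 0.1113, g' = -0.680 → β = 0.664
  β = 0.664: g = -0.0016, g' = -0.720 → β = 0.662
Converged at β = 0.662.
Then V = β·F = 0.6616·199 = 131.7 mol/h and L = F − V = 67.3 mol/h.

L = 67.3 mol/h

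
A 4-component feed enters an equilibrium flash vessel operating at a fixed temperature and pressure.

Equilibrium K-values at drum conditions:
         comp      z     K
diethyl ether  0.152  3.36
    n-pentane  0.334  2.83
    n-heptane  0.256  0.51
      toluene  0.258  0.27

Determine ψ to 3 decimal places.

ψ = 0.523

Iterate (Newton) starting at ψ = 0.32:
  ψ = 0.320: g = 0.1953, g' = -1.040 → ψ = 0.508
  ψ = 0.508: g = 0.0137, g' = -0.932 → ψ = 0.523
Converged at ψ = 0.523.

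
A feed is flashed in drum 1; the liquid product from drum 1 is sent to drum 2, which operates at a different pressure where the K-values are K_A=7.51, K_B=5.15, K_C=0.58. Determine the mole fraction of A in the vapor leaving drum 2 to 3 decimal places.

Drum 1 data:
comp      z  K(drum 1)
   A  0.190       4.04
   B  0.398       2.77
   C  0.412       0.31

Drum 1:
Rachford–Rice: g(ψ₁) = Σ zᵢ(Kᵢ−1)/(1+ψ₁(Kᵢ−1)) = 0.
Check two-phase: ΣzᵢKᵢ = 1.998 > 1 and Σzᵢ/Kᵢ = 1.520 > 1, so g(0) = 0.998 > 0 and g(1) = -0.520 < 0.
Newton–Raphson from ψ₁ = 0.5:
  ψ₁ = 0.500: g = 0.1689, g' = -1.085 → ψ₁ = 0.656
Converged at ψ₁ = 0.656.
Drum-1 compositions:
  A: x = 0.063, y = 0.256
  B: x = 0.184, y = 0.510
  C: x = 0.752, y = 0.233
Drum-2 feed = drum-1 liquid: z₂ = (0.0635, 0.1842, 0.7523).
Drum 2:
Rachford–Rice: g(ψ₂) = Σ zᵢ(Kᵢ−1)/(1+ψ₂(Kᵢ−1)) = 0.
g(0) = ΣzᵢKᵢ − 1 = 0.862 and g(1) = 1 − Σzᵢ/Kᵢ = -0.341, so a root lies in (0, 1).
Iterate (Newton) starting at ψ₂ = 0.5:
  ψ₂ = 0.500: g = -0.0542, g' = -0.697 → ψ₂ = 0.422
  ψ₂ = 0.422: g = 0.0040, g' = -0.806 → ψ₂ = 0.427
Converged at ψ₂ = 0.427.
  A: x = 0.017, y = 0.126
  B: x = 0.066, y = 0.342
  C: x = 0.917, y = 0.532

y_A (drum 2) = 0.126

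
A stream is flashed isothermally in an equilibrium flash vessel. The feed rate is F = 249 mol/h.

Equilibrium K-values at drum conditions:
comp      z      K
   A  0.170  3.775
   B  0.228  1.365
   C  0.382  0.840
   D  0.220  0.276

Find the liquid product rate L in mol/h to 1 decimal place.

L = 146.4 mol/h

Let ψ = V/F and solve Σ zᵢ(Kᵢ−1)/(1+ψ(Kᵢ−1)) = 0.
g(0) = ΣzᵢKᵢ − 1 = 0.335 and g(1) = 1 − Σzᵢ/Kᵢ = -0.464, so a root lies in (0, 1).
Newton iteration, ψ⁰ = 0.5:
  ψ = 0.500: g = -0.0481, g' = -0.546 → ψ = 0.412
Converged at ψ = 0.412.
Then V = ψ·F = 0.4120·249 = 102.6 mol/h and L = F − V = 146.4 mol/h.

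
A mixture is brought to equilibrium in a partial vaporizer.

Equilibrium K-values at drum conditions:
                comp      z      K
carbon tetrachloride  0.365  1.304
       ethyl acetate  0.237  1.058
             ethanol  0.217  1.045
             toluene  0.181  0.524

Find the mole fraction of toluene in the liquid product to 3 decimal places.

Let β = V/F and solve Σ zᵢ(Kᵢ−1)/(1+β(Kᵢ−1)) = 0.
g(0) = ΣzᵢKᵢ − 1 = 0.048 and g(1) = 1 − Σzᵢ/Kᵢ = -0.057, so a root lies in (0, 1).
Iterate (Newton) starting at β = 0.5:
  β = 0.500: g = 0.0062, g' = -0.097 → β = 0.563
  β = 0.563: g = -0.0002, g' = -0.102 → β = 0.562
Converged at β = 0.562.
Compositions from xᵢ = zᵢ/(1+β(Kᵢ−1)), yᵢ = Kᵢxᵢ:
  carbon tetrachloride: x = 0.312, y = 0.407
  ethyl acetate: x = 0.230, y = 0.243
  ethanol: x = 0.212, y = 0.221
  toluene: x = 0.247, y = 0.129

x_toluene = 0.247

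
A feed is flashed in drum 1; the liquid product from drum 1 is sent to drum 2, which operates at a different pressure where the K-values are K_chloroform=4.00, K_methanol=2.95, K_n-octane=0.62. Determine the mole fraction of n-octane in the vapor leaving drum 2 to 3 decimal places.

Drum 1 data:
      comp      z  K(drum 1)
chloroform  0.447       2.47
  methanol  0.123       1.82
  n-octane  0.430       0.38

y_n-octane (drum 2) = 0.543

Drum 1:
Let ψ₁ = V/F and solve Σ zᵢ(Kᵢ−1)/(1+ψ₁(Kᵢ−1)) = 0.
Check two-phase: ΣzᵢKᵢ = 1.491 > 1 and Σzᵢ/Kᵢ = 1.380 > 1, so g(0) = 0.491 > 0 and g(1) = -0.380 < 0.
Iterate (Newton) starting at ψ₁ = 0.5:
  ψ₁ = 0.500: g = 0.0639, g' = -0.710 → ψ₁ = 0.590
  ψ₁ = 0.590: g = -0.0005, g' = -0.726 → ψ₁ = 0.589
Converged at ψ₁ = 0.589.
Drum-1 compositions:
  chloroform: x = 0.240, y = 0.592
  methanol: x = 0.083, y = 0.151
  n-octane: x = 0.678, y = 0.257
Drum-2 feed = drum-1 liquid: z₂ = (0.2395, 0.0829, 0.6776).
Drum 2:
Material balance + equilibrium reduce to Σ zᵢ(Kᵢ−1)/(1+ψ₂(Kᵢ−1)) = 0.
g(0) = ΣzᵢKᵢ − 1 = 0.623 and g(1) = 1 − Σzᵢ/Kᵢ = -0.181, so a root lies in (0, 1).
Newton iteration, ψ₂⁰ = 0.5:
  ψ₂ = 0.500: g = 0.0514, g' = -0.575 → ψ₂ = 0.589
  ψ₂ = 0.589: g = 0.0030, g' = -0.512 → ψ₂ = 0.595
Converged at ψ₂ = 0.595.
  chloroform: x = 0.086, y = 0.344
  methanol: x = 0.038, y = 0.113
  n-octane: x = 0.876, y = 0.543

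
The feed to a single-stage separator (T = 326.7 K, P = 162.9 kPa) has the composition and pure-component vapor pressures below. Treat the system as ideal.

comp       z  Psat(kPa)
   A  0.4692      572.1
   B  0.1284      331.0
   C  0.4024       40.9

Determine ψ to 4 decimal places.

Raoult's law: Kᵢ = Pᵢˢᵃᵗ/P = Pᵢˢᵃᵗ/162.9.
  K_A = 572.1/162.9 = 3.511971, K_B = 331.0/162.9 = 2.031921, K_C = 40.9/162.9 = 0.251074
Newton–Raphson from ψ = 0.3:
  ψ = 0.3000: g = 0.38459, g' = -1.4180 → ψ = 0.5712
  ψ = 0.5712: g = 0.04072, g' = -1.2429 → ψ = 0.6040
  ψ = 0.6040: g = -0.00044, g' = -1.2717 → ψ = 0.6036
Converged at ψ = 0.6036.

ψ = 0.6036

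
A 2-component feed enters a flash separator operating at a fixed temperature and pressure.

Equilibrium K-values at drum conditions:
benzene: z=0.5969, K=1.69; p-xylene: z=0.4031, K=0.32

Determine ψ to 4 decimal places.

ψ = 0.2936

Let ψ = V/F and solve Σ zᵢ(Kᵢ−1)/(1+ψ(Kᵢ−1)) = 0.
Check two-phase: ΣzᵢKᵢ = 1.1378 > 1 and Σzᵢ/Kᵢ = 1.6129 > 1, so g(0) = 0.1378 > 0 and g(1) = -0.6129 < 0.
Newton iteration, ψ⁰ = 0.5:
  ψ = 0.5000: g = -0.10910, g' = -0.5850 → ψ = 0.3135
  ψ = 0.3135: g = -0.00976, g' = -0.4932 → ψ = 0.2937
  ψ = 0.2937: g = -0.00006, g' = -0.4875 → ψ = 0.2936
Converged at ψ = 0.2936.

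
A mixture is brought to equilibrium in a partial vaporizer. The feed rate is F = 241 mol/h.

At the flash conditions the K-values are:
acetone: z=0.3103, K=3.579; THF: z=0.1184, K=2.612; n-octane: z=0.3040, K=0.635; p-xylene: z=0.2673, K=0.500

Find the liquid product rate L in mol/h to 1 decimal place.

Rachford–Rice: g(ψ) = Σ zᵢ(Kᵢ−1)/(1+ψ(Kᵢ−1)) = 0.
Feasibility: ΣzᵢKᵢ = 1.7465, Σzᵢ/Kᵢ = 1.1454 — both > 1, two phases present.
Newton iteration, ψ⁰ = 0.5:
  ψ = 0.5000: g = 0.14129, g' = -0.6675 → ψ = 0.7117
  ψ = 0.7117: g = 0.01375, g' = -0.5584 → ψ = 0.7363
  ψ = 0.7363: g = 0.00007, g' = -0.5530 → ψ = 0.7364
Converged at ψ = 0.7364.
Then V = ψ·F = 0.7364·241 = 177.5 mol/h and L = F − V = 63.5 mol/h.

L = 63.5 mol/h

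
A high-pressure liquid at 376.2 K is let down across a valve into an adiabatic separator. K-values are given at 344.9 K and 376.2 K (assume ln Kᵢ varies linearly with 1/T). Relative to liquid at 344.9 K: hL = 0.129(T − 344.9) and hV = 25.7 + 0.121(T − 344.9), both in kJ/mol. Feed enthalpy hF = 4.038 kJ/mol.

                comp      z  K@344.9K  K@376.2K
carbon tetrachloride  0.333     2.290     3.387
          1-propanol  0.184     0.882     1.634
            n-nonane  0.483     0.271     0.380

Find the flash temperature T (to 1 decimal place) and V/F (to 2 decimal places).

T = 348.7 K, V/F = 0.14

Adiabatic flash: solve Rachford–Rice at each trial T, then check hF = ψ·hV(T) + (1−ψ)·hL(T).
  T = 344.9 K: K = (2.290, 0.882, 0.271), RR gives ψ = 0.071, H_out = 1.835 kJ/mol
  T = 376.2 K: K = (3.387, 1.634, 0.380), RR gives ψ = 0.521, H_out = 17.285 kJ/mol
  T = 360.5 K: K = (2.807, 1.215, 0.323), RR gives ψ = 0.321, H_out = 10.229 kJ/mol
  T = 352.7 K: K = (2.541, 1.039, 0.296), RR gives ψ = 0.205, H_out = 6.263 kJ/mol
  T = 348.8 K: K = (2.414, 0.958, 0.284), RR gives ψ = 0.141, H_out = 4.118 kJ/mol
  T = 346.9 K: K = (2.353, 0.921, 0.277), RR gives ψ = 0.108, H_out = 3.025 kJ/mol
Linear interpolation between T = 346.9 (H_out = 3.025) and T = 348.8 (H_out = 4.118) on hF = 4.038 gives T ≈ 348.7 K, at which ψ = 0.14.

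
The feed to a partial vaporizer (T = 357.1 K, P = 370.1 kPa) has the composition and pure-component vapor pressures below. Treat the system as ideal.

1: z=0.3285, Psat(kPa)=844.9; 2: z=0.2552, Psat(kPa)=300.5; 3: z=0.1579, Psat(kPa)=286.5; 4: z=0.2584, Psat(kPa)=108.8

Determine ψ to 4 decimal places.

ψ = 0.2682

Raoult's law: Kᵢ = Pᵢˢᵃᵗ/P = Pᵢˢᵃᵗ/370.1.
  K_1 = 844.9/370.1 = 2.282897, K_2 = 300.5/370.1 = 0.811943, K_3 = 286.5/370.1 = 0.774115, K_4 = 108.8/370.1 = 0.293975
Material balance + equilibrium reduce to Σ zᵢ(Kᵢ−1)/(1+ψ(Kᵢ−1)) = 0.
Feasibility: ΣzᵢKᵢ = 1.1553, Σzᵢ/Kᵢ = 1.5412 — both > 1, two phases present.
Newton iteration, ψ⁰ = 0.65:
  ψ = 0.6500: g = -0.20385, g' = -0.6235 → ψ = 0.3231
  ψ = 0.3231: g = -0.02797, g' = -0.5060 → ψ = 0.2678
  ψ = 0.2678: g = 0.00020, g' = -0.5145 → ψ = 0.2682
Converged at ψ = 0.2682.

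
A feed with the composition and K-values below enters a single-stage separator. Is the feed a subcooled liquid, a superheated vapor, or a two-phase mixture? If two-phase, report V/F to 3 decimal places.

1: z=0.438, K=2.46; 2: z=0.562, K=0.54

ΣzᵢKᵢ = 1.381; Σzᵢ/Kᵢ = 1.219.
Both exceed 1, so a two-phase solution exists.
Let ψ = V/F and solve Σ zᵢ(Kᵢ−1)/(1+ψ(Kᵢ−1)) = 0.
Iterate (Newton) starting at ψ = 0.5:
  ψ = 0.500: g = 0.0339, g' = -0.513 → ψ = 0.566
  ψ = 0.566: g = 0.0005, g' = -0.497 → ψ = 0.567
Converged at ψ = 0.567.

two-phase, V/F = 0.567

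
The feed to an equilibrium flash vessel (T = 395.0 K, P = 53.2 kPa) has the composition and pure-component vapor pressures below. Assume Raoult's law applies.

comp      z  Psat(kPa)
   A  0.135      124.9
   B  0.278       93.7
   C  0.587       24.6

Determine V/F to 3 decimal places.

V/F = 0.146

Raoult's law: Kᵢ = Pᵢˢᵃᵗ/P = Pᵢˢᵃᵗ/53.2.
  K_A = 124.9/53.2 = 2.34774, K_B = 93.7/53.2 = 1.76128, K_C = 24.6/53.2 = 0.46241
Rachford–Rice: g(V/F) = Σ zᵢ(Kᵢ−1)/(1+V/F(Kᵢ−1)) = 0.
g(0) = ΣzᵢKᵢ − 1 = 0.078 and g(1) = 1 − Σzᵢ/Kᵢ = -0.485, so a root lies in (0, 1).
Newton–Raphson from V/F = 0.5:
  V/F = 0.500: g = -0.1696, g' = -0.489 → V/F = 0.153
  V/F = 0.153: g = -0.0037, g' = -0.499 → V/F = 0.146
Converged at V/F = 0.146.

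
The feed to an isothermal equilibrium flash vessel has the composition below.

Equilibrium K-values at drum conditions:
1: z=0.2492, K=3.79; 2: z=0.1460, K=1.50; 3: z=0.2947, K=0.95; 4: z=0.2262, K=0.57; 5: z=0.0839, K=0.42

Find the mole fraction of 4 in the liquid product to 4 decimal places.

x_4 = 0.3522

Let ψ = V/F and solve Σ zᵢ(Kᵢ−1)/(1+ψ(Kᵢ−1)) = 0.
g(0) = ΣzᵢKᵢ − 1 = 0.6076 and g(1) = 1 − Σzᵢ/Kᵢ = -0.0699, so a root lies in (0, 1).
Newton–Raphson from ψ = 0.5:
  ψ = 0.5000: g = 0.14114, g' = -0.4862 → ψ = 0.7903
  ψ = 0.7903: g = 0.01673, g' = -0.4006 → ψ = 0.8321
Converged at ψ = 0.8321.
Compositions from xᵢ = zᵢ/(1+ψ(Kᵢ−1)), yᵢ = Kᵢxᵢ:
  1: x = 0.0750, y = 0.2844
  2: x = 0.1031, y = 0.1547
  3: x = 0.3075, y = 0.2921
  4: x = 0.3522, y = 0.2008
  5: x = 0.1622, y = 0.0681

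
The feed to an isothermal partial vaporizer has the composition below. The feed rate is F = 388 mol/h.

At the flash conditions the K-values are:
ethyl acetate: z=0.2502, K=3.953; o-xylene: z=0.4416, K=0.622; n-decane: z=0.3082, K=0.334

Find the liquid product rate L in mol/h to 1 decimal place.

L = 293.2 mol/h

Rachford–Rice: g(ψ) = Σ zᵢ(Kᵢ−1)/(1+ψ(Kᵢ−1)) = 0.
g(0) = ΣzᵢKᵢ − 1 = 0.3667 and g(1) = 1 − Σzᵢ/Kᵢ = -0.6960, so a root lies in (0, 1).
Newton–Raphson from ψ = 0.4:
  ψ = 0.4000: g = -0.13773, g' = -0.8002 → ψ = 0.2279
  ψ = 0.2279: g = 0.01700, g' = -1.0451 → ψ = 0.2441
  ψ = 0.2441: g = 0.00031, g' = -1.0082 → ψ = 0.2444
Converged at ψ = 0.2444.
Then V = ψ·F = 0.2444·388 = 94.8 mol/h and L = F − V = 293.2 mol/h.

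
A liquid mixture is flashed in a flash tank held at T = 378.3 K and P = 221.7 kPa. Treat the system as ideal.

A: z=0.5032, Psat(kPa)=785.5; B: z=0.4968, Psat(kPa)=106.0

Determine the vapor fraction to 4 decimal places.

ψ = 0.7689

Raoult's law: Kᵢ = Pᵢˢᵃᵗ/P = Pᵢˢᵃᵗ/221.7.
  K_A = 785.5/221.7 = 3.543076, K_B = 106.0/221.7 = 0.478124
Let ψ = V/F and solve Σ zᵢ(Kᵢ−1)/(1+ψ(Kᵢ−1)) = 0.
Feasibility: ΣzᵢKᵢ = 2.0204, Σzᵢ/Kᵢ = 1.1811 — both > 1, two phases present.
Binary case is linear: z₁(K₁−1)(1+ψ(K₂−1)) + z₂(K₂−1)(1+ψ(K₁−1)) = 0
⇒ ψ = [z₁(K₁−1)+z₂(K₂−1)] / [−(K₁−1)(K₂−1)] = 1.02041/1.32717 = 0.7689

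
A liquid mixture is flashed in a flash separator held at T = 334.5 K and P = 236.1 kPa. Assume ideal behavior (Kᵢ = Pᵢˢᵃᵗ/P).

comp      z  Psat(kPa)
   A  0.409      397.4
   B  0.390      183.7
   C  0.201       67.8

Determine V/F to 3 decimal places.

Raoult's law: Kᵢ = Pᵢˢᵃᵗ/P = Pᵢˢᵃᵗ/236.1.
  K_A = 397.4/236.1 = 1.68319, K_B = 183.7/236.1 = 0.77806, K_C = 67.8/236.1 = 0.28717
Rachford–Rice: g(V/F) = Σ zᵢ(Kᵢ−1)/(1+V/F(Kᵢ−1)) = 0.
Feasibility: ΣzᵢKᵢ = 1.050, Σzᵢ/Kᵢ = 1.444 — both > 1, two phases present.
Iterate (Newton) starting at V/F = 0.5:
  V/F = 0.500: g = -0.1117, g' = -0.377 → V/F = 0.204
  V/F = 0.204: g = -0.0130, g' = -0.308 → V/F = 0.162
  V/F = 0.162: g = -0.0000, g' = -0.306 → V/F = 0.161
Converged at V/F = 0.161.

V/F = 0.161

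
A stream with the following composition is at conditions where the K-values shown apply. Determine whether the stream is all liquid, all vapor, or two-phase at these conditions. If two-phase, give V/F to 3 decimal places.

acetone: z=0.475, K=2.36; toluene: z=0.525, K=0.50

two-phase, V/F = 0.564

ΣzᵢKᵢ = 1.383; Σzᵢ/Kᵢ = 1.251.
Both exceed 1, so a two-phase solution exists.
Material balance + equilibrium reduce to Σ zᵢ(Kᵢ−1)/(1+ψ(Kᵢ−1)) = 0.
Binary case is linear: z₁(K₁−1)(1+ψ(K₂−1)) + z₂(K₂−1)(1+ψ(K₁−1)) = 0
⇒ ψ = [z₁(K₁−1)+z₂(K₂−1)] / [−(K₁−1)(K₂−1)] = 0.3835/0.6800 = 0.564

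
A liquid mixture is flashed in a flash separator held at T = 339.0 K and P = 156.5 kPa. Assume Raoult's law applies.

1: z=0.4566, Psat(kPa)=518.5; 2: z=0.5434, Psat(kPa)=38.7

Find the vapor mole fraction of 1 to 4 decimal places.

Raoult's law: Kᵢ = Pᵢˢᵃᵗ/P = Pᵢˢᵃᵗ/156.5.
  K_1 = 518.5/156.5 = 3.313099, K_2 = 38.7/156.5 = 0.247284
Rachford–Rice: g(ψ) = Σ zᵢ(Kᵢ−1)/(1+ψ(Kᵢ−1)) = 0.
g(0) = ΣzᵢKᵢ − 1 = 0.6471 and g(1) = 1 − Σzᵢ/Kᵢ = -1.3353, so a root lies in (0, 1).
Binary case is linear: z₁(K₁−1)(1+ψ(K₂−1)) + z₂(K₂−1)(1+ψ(K₁−1)) = 0
⇒ ψ = [z₁(K₁−1)+z₂(K₂−1)] / [−(K₁−1)(K₂−1)] = 0.64714/1.74111 = 0.3717
Compositions from xᵢ = zᵢ/(1+ψ(Kᵢ−1)), yᵢ = Kᵢxᵢ:
  1: x = 0.2455, y = 0.8134
  2: x = 0.7545, y = 0.1866

y_1 = 0.8134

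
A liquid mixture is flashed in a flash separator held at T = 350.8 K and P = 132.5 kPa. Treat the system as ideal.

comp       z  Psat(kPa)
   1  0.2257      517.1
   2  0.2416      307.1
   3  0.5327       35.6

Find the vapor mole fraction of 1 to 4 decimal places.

y_1 = 0.4269

Raoult's law: Kᵢ = Pᵢˢᵃᵗ/P = Pᵢˢᵃᵗ/132.5.
  K_1 = 517.1/132.5 = 3.902642, K_2 = 307.1/132.5 = 2.317736, K_3 = 35.6/132.5 = 0.268679
Material balance + equilibrium reduce to Σ zᵢ(Kᵢ−1)/(1+ψ(Kᵢ−1)) = 0.
Check two-phase: ΣzᵢKᵢ = 1.5839 > 1 and Σzᵢ/Kᵢ = 2.1447 > 1, so g(0) = 0.5839 > 0 and g(1) = -1.1447 < 0.
Iterate (Newton) starting at ψ = 0.46:
  ψ = 0.4600: g = -0.10831, g' = -1.1583 → ψ = 0.3665
  ψ = 0.3665: g = -0.00010, g' = -1.1690 → ψ = 0.3664
Converged at ψ = 0.3664.
Compositions from xᵢ = zᵢ/(1+ψ(Kᵢ−1)), yᵢ = Kᵢxᵢ:
  1: x = 0.1094, y = 0.4269
  2: x = 0.1629, y = 0.3776
  3: x = 0.7277, y = 0.1955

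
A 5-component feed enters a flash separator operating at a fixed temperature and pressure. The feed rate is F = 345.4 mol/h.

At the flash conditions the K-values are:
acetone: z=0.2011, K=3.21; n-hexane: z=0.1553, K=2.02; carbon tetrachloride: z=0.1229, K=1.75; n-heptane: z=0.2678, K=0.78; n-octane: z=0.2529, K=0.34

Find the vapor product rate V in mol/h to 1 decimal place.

Newton–Raphson from β = 0.5:
  β = 0.5000: g = 0.06775, g' = -0.5909 → β = 0.6147
  β = 0.6147: g = -0.00008, g' = -0.5992 → β = 0.6145
Converged at β = 0.6145.
Then V = β·F = 0.6145·345.4 = 212.3 mol/h and L = F − V = 133.1 mol/h.

V = 212.3 mol/h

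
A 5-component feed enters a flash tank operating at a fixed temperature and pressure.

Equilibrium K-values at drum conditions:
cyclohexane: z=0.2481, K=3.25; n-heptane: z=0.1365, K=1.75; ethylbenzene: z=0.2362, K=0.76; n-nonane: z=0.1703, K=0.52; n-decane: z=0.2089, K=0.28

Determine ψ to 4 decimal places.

Material balance + equilibrium reduce to Σ zᵢ(Kᵢ−1)/(1+ψ(Kᵢ−1)) = 0.
g(0) = ΣzᵢKᵢ − 1 = 0.3718 and g(1) = 1 − Σzᵢ/Kᵢ = -0.5387, so a root lies in (0, 1).
Iterate (Newton) starting at ψ = 0.5:
  ψ = 0.5000: g = -0.06984, g' = -0.6686 → ψ = 0.3956
  ψ = 0.3956: g = 0.00048, g' = -0.6854 → ψ = 0.3962
Converged at ψ = 0.3962.

ψ = 0.3962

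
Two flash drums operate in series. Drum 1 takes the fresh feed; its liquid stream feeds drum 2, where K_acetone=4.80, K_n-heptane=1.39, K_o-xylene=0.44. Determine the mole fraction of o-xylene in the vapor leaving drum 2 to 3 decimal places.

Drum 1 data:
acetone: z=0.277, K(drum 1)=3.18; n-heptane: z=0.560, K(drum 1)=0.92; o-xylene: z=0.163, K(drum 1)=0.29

y_o-xylene (drum 2) = 0.228

Drum 1:
Material balance + equilibrium reduce to Σ zᵢ(Kᵢ−1)/(1+ψ₁(Kᵢ−1)) = 0.
Check two-phase: ΣzᵢKᵢ = 1.443 > 1 and Σzᵢ/Kᵢ = 1.258 > 1, so g(0) = 0.443 > 0 and g(1) = -0.258 < 0.
Newton–Raphson from ψ₁ = 0.6:
  ψ₁ = 0.600: g = 0.0130, g' = -0.500 → ψ₁ = 0.626
Converged at ψ₁ = 0.626.
Drum-1 compositions:
  acetone: x = 0.117, y = 0.373
  n-heptane: x = 0.590, y = 0.542
  o-xylene: x = 0.293, y = 0.085
Drum-2 feed = drum-1 liquid: z₂ = (0.1172, 0.5895, 0.2933).
Drum 2:
Material balance + equilibrium reduce to Σ zᵢ(Kᵢ−1)/(1+ψ₂(Kᵢ−1)) = 0.
g(0) = ΣzᵢKᵢ − 1 = 0.511 and g(1) = 1 − Σzᵢ/Kᵢ = -0.115, so a root lies in (0, 1).
Iterate (Newton) starting at ψ₂ = 0.5:
  ψ₂ = 0.500: g = 0.1178, g' = -0.441 → ψ₂ = 0.767
  ψ₂ = 0.767: g = 0.0028, g' = -0.446 → ψ₂ = 0.773
Converged at ψ₂ = 0.773.
  acetone: x = 0.030, y = 0.143
  n-heptane: x = 0.453, y = 0.630
  o-xylene: x = 0.517, y = 0.228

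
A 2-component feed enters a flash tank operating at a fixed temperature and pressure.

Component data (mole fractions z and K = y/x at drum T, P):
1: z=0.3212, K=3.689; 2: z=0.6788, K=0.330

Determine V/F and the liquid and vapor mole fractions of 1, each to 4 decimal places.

Material balance + equilibrium reduce to Σ zᵢ(Kᵢ−1)/(1+V/F(Kᵢ−1)) = 0.
Check two-phase: ΣzᵢKᵢ = 1.4089 > 1 and Σzᵢ/Kᵢ = 2.1440 > 1, so g(0) = 0.4089 > 0 and g(1) = -1.1440 < 0.
Binary case is linear: z₁(K₁−1)(1+V/F(K₂−1)) + z₂(K₂−1)(1+V/F(K₁−1)) = 0
⇒ V/F = [z₁(K₁−1)+z₂(K₂−1)] / [−(K₁−1)(K₂−1)] = 0.40891/1.80163 = 0.2270
Compositions from xᵢ = zᵢ/(1+V/F(Kᵢ−1)), yᵢ = Kᵢxᵢ:
  1: x = 0.1995, y = 0.7358
  2: x = 0.8005, y = 0.2642

V/F = 0.2270, x_1 = 0.1995, y_1 = 0.7358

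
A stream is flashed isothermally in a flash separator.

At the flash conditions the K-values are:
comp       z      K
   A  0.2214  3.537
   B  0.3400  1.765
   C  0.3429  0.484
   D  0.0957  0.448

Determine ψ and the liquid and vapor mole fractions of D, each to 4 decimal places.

ψ = 0.7152, x_D = 0.1581, y_D = 0.0708

Material balance + equilibrium reduce to Σ zᵢ(Kᵢ−1)/(1+ψ(Kᵢ−1)) = 0.
Feasibility: ΣzᵢKᵢ = 1.5920, Σzᵢ/Kᵢ = 1.1773 — both > 1, two phases present.
Newton–Raphson from ψ = 0.47:
  ψ = 0.4700: g = 0.14260, g' = -0.6164 → ψ = 0.7013
  ψ = 0.7013: g = 0.00790, g' = -0.5706 → ψ = 0.7152
Converged at ψ = 0.7152.
Compositions from xᵢ = zᵢ/(1+ψ(Kᵢ−1)), yᵢ = Kᵢxᵢ:
  A: x = 0.0787, y = 0.2782
  B: x = 0.2198, y = 0.3879
  C: x = 0.5434, y = 0.2630
  D: x = 0.1581, y = 0.0708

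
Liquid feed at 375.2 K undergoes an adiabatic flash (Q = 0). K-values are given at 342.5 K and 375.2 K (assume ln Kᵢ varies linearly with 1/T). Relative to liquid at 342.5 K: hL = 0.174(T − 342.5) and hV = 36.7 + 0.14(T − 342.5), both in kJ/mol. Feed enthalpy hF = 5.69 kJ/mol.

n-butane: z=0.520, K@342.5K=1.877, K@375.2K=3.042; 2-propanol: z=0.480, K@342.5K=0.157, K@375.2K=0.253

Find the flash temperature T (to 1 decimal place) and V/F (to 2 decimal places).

Adiabatic flash: solve Rachford–Rice at each trial T, then check hF = ψ·hV(T) + (1−ψ)·hL(T).
  T = 342.5 K: K = (1.877, 0.157), RR gives ψ = 0.070, H_out = 2.552 kJ/mol
  T = 375.2 K: K = (3.042, 0.253), RR gives ψ = 0.461, H_out = 22.098 kJ/mol
  T = 358.9 K: K = (2.418, 0.202), RR gives ψ = 0.313, H_out = 14.157 kJ/mol
  T = 350.7 K: K = (2.137, 0.178), RR gives ψ = 0.211, H_out = 9.098 kJ/mol
  T = 346.6 K: K = (2.004, 0.168), RR gives ψ = 0.147, H_out = 6.073 kJ/mol
  T = 344.6 K: K = (1.941, 0.162), RR gives ψ = 0.111, H_out = 4.428 kJ/mol
Linear interpolation between T = 344.6 (H_out = 4.428) and T = 346.6 (H_out = 6.073) on hF = 5.69 gives T ≈ 346.1 K, at which ψ = 0.14.

T = 346.1 K, V/F = 0.14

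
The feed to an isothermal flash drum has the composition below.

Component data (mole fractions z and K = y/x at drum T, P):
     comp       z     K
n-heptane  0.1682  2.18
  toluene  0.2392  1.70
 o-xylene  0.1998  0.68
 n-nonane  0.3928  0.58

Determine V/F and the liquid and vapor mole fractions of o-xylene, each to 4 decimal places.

Rachford–Rice: g(V/F) = Σ zᵢ(Kᵢ−1)/(1+V/F(Kᵢ−1)) = 0.
g(0) = ΣzᵢKᵢ − 1 = 0.1370 and g(1) = 1 − Σzᵢ/Kᵢ = -0.1889, so a root lies in (0, 1).
Iterate (Newton) starting at V/F = 0.5:
  V/F = 0.5000: g = -0.03609, g' = -0.2970 → V/F = 0.3785
  V/F = 0.3785: g = 0.00067, g' = -0.3096 → V/F = 0.3806
Converged at V/F = 0.3806.
Compositions from xᵢ = zᵢ/(1+V/F(Kᵢ−1)), yᵢ = Kᵢxᵢ:
  n-heptane: x = 0.1161, y = 0.2530
  toluene: x = 0.1889, y = 0.3211
  o-xylene: x = 0.2275, y = 0.1547
  n-nonane: x = 0.4675, y = 0.2712

V/F = 0.3806, x_o-xylene = 0.2275, y_o-xylene = 0.1547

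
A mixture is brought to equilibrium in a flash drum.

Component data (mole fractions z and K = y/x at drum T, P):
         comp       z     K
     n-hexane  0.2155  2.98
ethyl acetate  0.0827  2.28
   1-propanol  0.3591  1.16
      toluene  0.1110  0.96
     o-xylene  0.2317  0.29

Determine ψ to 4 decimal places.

Let ψ = V/F and solve Σ zᵢ(Kᵢ−1)/(1+ψ(Kᵢ−1)) = 0.
g(0) = ΣzᵢKᵢ − 1 = 0.4211 and g(1) = 1 − Σzᵢ/Kᵢ = -0.3327, so a root lies in (0, 1).
Newton iteration, ψ⁰ = 0.62:
  ψ = 0.6200: g = 0.00442, g' = -0.5929 → ψ = 0.6274
Converged at ψ = 0.6274.

ψ = 0.6274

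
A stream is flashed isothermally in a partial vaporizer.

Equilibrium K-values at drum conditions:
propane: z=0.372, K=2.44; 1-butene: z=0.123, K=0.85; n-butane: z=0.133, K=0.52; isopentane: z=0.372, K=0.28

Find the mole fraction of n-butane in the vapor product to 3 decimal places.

Let ψ = V/F and solve Σ zᵢ(Kᵢ−1)/(1+ψ(Kᵢ−1)) = 0.
g(0) = ΣzᵢKᵢ − 1 = 0.186 and g(1) = 1 − Σzᵢ/Kᵢ = -0.882, so a root lies in (0, 1).
Newton iteration, ψ⁰ = 0.5:
  ψ = 0.500: g = -0.2110, g' = -0.788 → ψ = 0.232
  ψ = 0.232: g = -0.0111, g' = -0.753 → ψ = 0.217
Converged at ψ = 0.217.
Compositions from xᵢ = zᵢ/(1+ψ(Kᵢ−1)), yᵢ = Kᵢxᵢ:
  propane: x = 0.283, y = 0.691
  1-butene: x = 0.127, y = 0.108
  n-butane: x = 0.149, y = 0.077
  isopentane: x = 0.441, y = 0.123

y_n-butane = 0.077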